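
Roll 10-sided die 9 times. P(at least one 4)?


P(no 4)^9 = (9/10)^9 = 387420489/1000000000
P(≥1) = 1 - 387420489/1000000000 = 612579511/1000000000

P = 612579511/1000000000 ≈ 61.26%


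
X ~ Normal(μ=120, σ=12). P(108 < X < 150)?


z₁=(108-120)/12=-1.0, z₂=(150-120)/12=2.5
P = Φ(2.5) - Φ(-1.0) = 0.993790 - 0.158655 = 0.835135 ≈ 0.8351

P(108 < X < 150) ≈ 0.8351


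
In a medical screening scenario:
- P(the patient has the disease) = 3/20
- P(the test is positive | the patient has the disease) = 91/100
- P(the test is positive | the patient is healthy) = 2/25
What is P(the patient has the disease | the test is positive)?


Using Bayes' theorem:
P(A|B) = P(B|A)·P(A) / P(B)

P(the test is positive) = 91/100 × 3/20 + 2/25 × 17/20
= 273/2000 + 17/250 = 409/2000

P(the patient has the disease|the test is positive) = (273/2000) / (409/2000) = 273/409

P(the patient has the disease|the test is positive) = 273/409 ≈ 66.75%


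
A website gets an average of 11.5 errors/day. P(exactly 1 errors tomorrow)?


Poisson(λ=11.5): P(X=1) = e^(-λ)×λ^k/k!
= e^(-11.5) × 11.5^1 / 1!
≈ 1.01300936e-05 × 11.5 / 1 ≈ 0.000116

P(X=1) ≈ 0.000116 ≈ 0.01%


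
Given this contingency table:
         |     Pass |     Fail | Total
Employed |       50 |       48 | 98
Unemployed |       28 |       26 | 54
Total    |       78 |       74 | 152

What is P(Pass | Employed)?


P(Pass | Employed) = 50/(50+48) = 50/98 = 25/49

P(Pass|Employed) = 25/49 ≈ 51.02%


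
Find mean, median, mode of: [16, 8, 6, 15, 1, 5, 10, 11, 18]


Sorted: [1, 5, 6, 8, 10, 11, 15, 16, 18]
Mean = 90/9 = 10
Median = 10
Freq: {16: 1, 8: 1, 6: 1, 15: 1, 1: 1, 5: 1, 10: 1, 11: 1, 18: 1}
Mode: No mode

Mean=10, Median=10, Mode=No mode


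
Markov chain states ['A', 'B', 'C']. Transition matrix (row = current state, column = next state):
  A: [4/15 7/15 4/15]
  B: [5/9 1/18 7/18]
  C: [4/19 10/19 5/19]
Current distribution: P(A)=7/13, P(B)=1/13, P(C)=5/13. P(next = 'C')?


P(next=C) = Σᵢ P(now=i)×P(i→C)
= 7/13×4/15 + 1/13×7/18 + 5/13×5/19
= 28/195 + 7/234 + 25/247 = 6107/22230

P = 6107/22230 ≈ 0.2747


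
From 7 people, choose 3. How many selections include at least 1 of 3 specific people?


Complement: C(7,3) - C(4,3) = 35 - 4 = 31

31


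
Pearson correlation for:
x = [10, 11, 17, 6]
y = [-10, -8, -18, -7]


n=4, Σx=44, Σy=-43, Σxy=-536, Σx²=546, Σy²=537
r = (4×(-536) - 44×(-43))/√((4×546 - 44²)(4×537 - (-43)²))
= -252/√(248×299) = -252/√74152 ≈ -252/272.3086 ≈ -0.9254

r ≈ -0.9254


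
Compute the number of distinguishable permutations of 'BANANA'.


Letters: 6, freq: {'B': 1, 'A': 3, 'N': 2}
6!/(1!×3!×2!) = 720/12 = 60

60


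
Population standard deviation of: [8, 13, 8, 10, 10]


Mean = 49/5
  (8-49/5)²=81/25
  (13-49/5)²=256/25
  (8-49/5)²=81/25
  (10-49/5)²=1/25
  (10-49/5)²=1/25
Σ(x-μ)² = 84/5
σ² = (84/5)/5 = 84/25

σ = √(84/25) ≈ 1.8330


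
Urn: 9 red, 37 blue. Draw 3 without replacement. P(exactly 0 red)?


Hypergeometric: C(9,0)×C(37,3)/C(46,3)
= 1×7770/15180 = 259/506

P(X=0) = 259/506 ≈ 51.19%


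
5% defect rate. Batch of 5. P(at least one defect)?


P(all good) = (19/20)^5 = 2476099/3200000
P(≥1 defect) = 723901/3200000

P = 723901/3200000 ≈ 22.62%


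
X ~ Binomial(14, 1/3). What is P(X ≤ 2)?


P(X ≤ 2) = Σ P(X=i) for i=0..2
P(X=0) = 16384/4782969
P(X=1) = 114688/4782969
P(X=2) = 372736/4782969
Sum = 167936/1594323

P(X ≤ 2) = 167936/1594323 ≈ 10.53%


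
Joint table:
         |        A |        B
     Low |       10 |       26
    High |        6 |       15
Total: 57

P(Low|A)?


P(Low|A) = 10/(10+6) = 10/16 = 5/8

P = 5/8 ≈ 62.50%


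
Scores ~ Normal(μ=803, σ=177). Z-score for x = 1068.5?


z = (x - μ)/σ = (1068.5 - 803)/177 = 1.5

z = 1.5


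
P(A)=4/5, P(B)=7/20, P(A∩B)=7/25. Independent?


P(A)×P(B) = 7/25
P(A∩B) = 7/25
Equal ✓ → Independent

Yes, independent


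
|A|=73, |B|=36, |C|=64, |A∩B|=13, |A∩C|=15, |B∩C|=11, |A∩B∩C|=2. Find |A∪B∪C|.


|A∪B∪C| = 73+36+64-13-15-11+2 = 136

|A∪B∪C| = 136


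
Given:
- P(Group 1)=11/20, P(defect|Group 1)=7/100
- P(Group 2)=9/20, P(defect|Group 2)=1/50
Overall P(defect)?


P(B) = Σ P(B|Aᵢ)×P(Aᵢ)
  7/100×11/20 = 77/2000
  1/50×9/20 = 9/1000
Sum = 19/400

P(defect) = 19/400 ≈ 4.75%


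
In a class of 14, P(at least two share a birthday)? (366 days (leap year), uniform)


P(all different) = Π(366-i)/366 for i=0..13
= 0.777440
P(match) = 1 - 0.777440 = 0.222560

P ≈ 0.2226 ≈ 22.26%


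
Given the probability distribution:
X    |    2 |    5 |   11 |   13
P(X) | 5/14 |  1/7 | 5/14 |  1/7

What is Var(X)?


E[X] = 101/14
E[X²] = 1013/14
Var(X) = E[X²] - (E[X])² = 1013/14 - 10201/196 = 3981/196

Var(X) = 3981/196 ≈ 20.3112


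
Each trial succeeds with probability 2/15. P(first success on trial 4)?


Geometric: P(X=4) = (1-p)^(k-1)×p = (13/15)^3×2/15 = 4394/50625

P(X=4) = 4394/50625 ≈ 8.68%


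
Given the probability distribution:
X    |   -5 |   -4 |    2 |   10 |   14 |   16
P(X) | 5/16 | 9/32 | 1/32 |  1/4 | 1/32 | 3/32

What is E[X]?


E[X] = Σ x·P(X=x)
= (-5)×(5/16) + (-4)×(9/32) + (2)×(1/32) + (10)×(1/4) + (14)×(1/32) + (16)×(3/32)
= 29/16

E[X] = 29/16


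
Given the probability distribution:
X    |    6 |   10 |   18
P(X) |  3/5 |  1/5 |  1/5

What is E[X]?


E[X] = Σ x·P(X=x)
= (6)×(3/5) + (10)×(1/5) + (18)×(1/5)
= 46/5

E[X] = 46/5


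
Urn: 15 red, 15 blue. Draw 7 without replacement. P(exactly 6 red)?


Hypergeometric: C(15,6)×C(15,1)/C(30,7)
= 5005×15/2035800 = 77/2088

P(X=6) = 77/2088 ≈ 3.69%


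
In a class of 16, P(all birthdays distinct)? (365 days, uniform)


P(all different) = Π(365-i)/365 for i=0..15
= (365/365)×(364/365)×...×(350/365)
= 0.716396

P ≈ 0.7164 ≈ 71.64%


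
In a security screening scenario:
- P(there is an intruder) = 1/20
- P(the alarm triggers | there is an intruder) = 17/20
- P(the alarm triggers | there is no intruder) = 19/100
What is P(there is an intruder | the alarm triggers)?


Using Bayes' theorem:
P(A|B) = P(B|A)·P(A) / P(B)

P(the alarm triggers) = 17/20 × 1/20 + 19/100 × 19/20
= 17/400 + 361/2000 = 223/1000

P(there is an intruder|the alarm triggers) = (17/400) / (223/1000) = 85/446

P(there is an intruder|the alarm triggers) = 85/446 ≈ 19.06%


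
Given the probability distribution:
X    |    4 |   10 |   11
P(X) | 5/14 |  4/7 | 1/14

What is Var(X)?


E[X] = 111/14
E[X²] = 143/2
Var(X) = E[X²] - (E[X])² = 143/2 - 12321/196 = 1693/196

Var(X) = 1693/196 ≈ 8.6378


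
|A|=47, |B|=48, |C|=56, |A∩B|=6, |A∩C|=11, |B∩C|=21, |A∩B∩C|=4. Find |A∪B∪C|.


|A∪B∪C| = 47+48+56-6-11-21+4 = 117

|A∪B∪C| = 117


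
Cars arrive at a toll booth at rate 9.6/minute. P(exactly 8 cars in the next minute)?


Poisson(λ=9.6): P(X=8) = e^(-λ)×λ^k/k!
= e^(-9.6) × 9.6^8 / 8!
≈ 6.772873649e-05 × 72138957.8984 / 40320 ≈ 0.121178

P(X=8) ≈ 0.121178 ≈ 12.12%


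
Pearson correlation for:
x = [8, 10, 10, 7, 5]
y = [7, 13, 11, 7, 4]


n=5, Σx=40, Σy=42, Σxy=365, Σx²=338, Σy²=404
r = (5×365 - 40×42)/√((5×338 - 40²)(5×404 - 42²))
= 145/√(90×256) = 145/√23040 ≈ 145/151.7893 ≈ 0.9553

r ≈ 0.9553


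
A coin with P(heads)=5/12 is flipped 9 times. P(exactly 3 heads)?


Binomial: P(X=3) = C(9,3)×p^3×(1-p)^6
= 84 × 125/1728 × 117649/2985984 = 102942875/429981696

P(X=3) = 102942875/429981696 ≈ 23.94%


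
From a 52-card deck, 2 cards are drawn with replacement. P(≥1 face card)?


P(not a face card) = 40/52 = 10/13
P(none in 2 draws) = (10/13)^2 = 100/169
P(≥1 face card) = 1 - 100/169 = 69/169

P = 69/169 ≈ 40.83%


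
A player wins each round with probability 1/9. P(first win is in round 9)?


Geometric: P(X=9) = (1-p)^(k-1)×p = (8/9)^8×1/9 = 16777216/387420489

P(X=9) = 16777216/387420489 ≈ 4.33%


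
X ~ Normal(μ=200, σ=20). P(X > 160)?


z = (160-200)/20 = -2.0
P(X > 160) = 1 - P(Z ≤ -2.0) = 1 - 0.0228 = 0.9772

P(X > 160) ≈ 0.9772


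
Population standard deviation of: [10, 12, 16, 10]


Mean = 48/4 = 12
  (10-12)²=4
  (12-12)²=0
  (16-12)²=16
  (10-12)²=4
Σ(x-μ)² = 24
σ² = 24/4 = 6

σ = √(6) ≈ 2.4495


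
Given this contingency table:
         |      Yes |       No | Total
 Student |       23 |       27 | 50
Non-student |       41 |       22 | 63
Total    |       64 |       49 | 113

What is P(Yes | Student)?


P(Yes | Student) = 23/(23+27) = 23/50

P(Yes|Student) = 23/50 ≈ 46.00%


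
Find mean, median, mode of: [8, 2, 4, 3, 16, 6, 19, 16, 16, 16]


Sorted: [2, 3, 4, 6, 8, 16, 16, 16, 16, 19]
Mean = 106/10 = 53/5
Median = 12
Freq: {8: 1, 2: 1, 4: 1, 3: 1, 16: 4, 6: 1, 19: 1}
Mode: [16]

Mean=53/5, Median=12, Mode=16


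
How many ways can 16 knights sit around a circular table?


Circular arrangements of 16 distinct objects: fix one position to break rotational symmetry.
(n-1)! = 15! = 1307674368000

1307674368000


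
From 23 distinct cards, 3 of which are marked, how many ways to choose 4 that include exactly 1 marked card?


Choose 1 of the 3 marked cards and 3 of the other 20 cards:
C(3,1)×C(20,3) = 3×1140 = 3420

3420


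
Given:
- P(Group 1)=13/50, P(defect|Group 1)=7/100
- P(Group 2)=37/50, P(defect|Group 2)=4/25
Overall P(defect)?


P(B) = Σ P(B|Aᵢ)×P(Aᵢ)
  7/100×13/50 = 91/5000
  4/25×37/50 = 74/625
Sum = 683/5000

P(defect) = 683/5000 ≈ 13.66%


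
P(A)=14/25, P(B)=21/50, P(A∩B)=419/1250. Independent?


P(A)×P(B) = 147/625
P(A∩B) = 419/1250
Not equal → NOT independent

No, not independent


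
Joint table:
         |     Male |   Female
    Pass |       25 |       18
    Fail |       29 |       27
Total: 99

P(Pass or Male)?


P(Pass∨Male) = P(Pass) + P(Male) - P(Pass∧Male)
= (43 + 54 - 25)/99 = 72/99 = 8/11

P = 8/11 ≈ 72.73%


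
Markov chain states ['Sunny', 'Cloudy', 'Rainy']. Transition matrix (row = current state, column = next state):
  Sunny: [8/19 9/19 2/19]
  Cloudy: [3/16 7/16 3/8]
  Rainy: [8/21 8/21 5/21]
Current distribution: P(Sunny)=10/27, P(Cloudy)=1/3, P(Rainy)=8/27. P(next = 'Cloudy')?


P(next=Cloudy) = Σᵢ P(now=i)×P(i→Cloudy)
= 10/27×9/19 + 1/3×7/16 + 8/27×8/21
= 10/57 + 7/48 + 64/567 = 74833/172368

P = 74833/172368 ≈ 0.4341


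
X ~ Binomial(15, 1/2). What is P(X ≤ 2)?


P(X ≤ 2) = Σ P(X=i) for i=0..2
P(X=0) = 1/32768
P(X=1) = 15/32768
P(X=2) = 105/32768
Sum = 121/32768

P(X ≤ 2) = 121/32768 ≈ 0.37%


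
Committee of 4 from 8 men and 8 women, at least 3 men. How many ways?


Count by #men:
  3M,1W: C(8,3)×C(8,1)=448
  4M,0W: C(8,4)×C(8,0)=70
Total = 518

518


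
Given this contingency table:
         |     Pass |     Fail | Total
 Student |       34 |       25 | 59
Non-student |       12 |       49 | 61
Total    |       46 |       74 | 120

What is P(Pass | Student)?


P(Pass | Student) = 34/(34+25) = 34/59

P(Pass|Student) = 34/59 ≈ 57.63%


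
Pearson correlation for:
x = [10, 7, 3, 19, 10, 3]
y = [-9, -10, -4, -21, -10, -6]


n=6, Σx=52, Σy=-60, Σxy=-689, Σx²=628, Σy²=774
r = (6×(-689) - 52×(-60))/√((6×628 - 52²)(6×774 - (-60)²))
= -1014/√(1064×1044) = -1014/√1110816 ≈ -1014/1053.9526 ≈ -0.9621

r ≈ -0.9621


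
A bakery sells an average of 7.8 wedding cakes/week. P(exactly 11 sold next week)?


Poisson(λ=7.8): P(X=11) = e^(-λ)×λ^k/k!
= e^(-7.8) × 7.8^11 / 11!
≈ 0.000409734979 × 6501905148.36 / 39916800 ≈ 0.066740

P(X=11) ≈ 0.066740 ≈ 6.67%


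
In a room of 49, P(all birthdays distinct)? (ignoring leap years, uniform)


P(all different) = Π(365-i)/365 for i=0..48
= (365/365)×(364/365)×...×(317/365)
= 0.034220

P ≈ 0.0342 ≈ 3.42%


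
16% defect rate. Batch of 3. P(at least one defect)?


P(all good) = (21/25)^3 = 9261/15625
P(≥1 defect) = 6364/15625

P = 6364/15625 ≈ 40.73%


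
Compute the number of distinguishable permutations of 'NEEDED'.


Letters: 6, freq: {'N': 1, 'E': 3, 'D': 2}
6!/(1!×3!×2!) = 720/12 = 60

60


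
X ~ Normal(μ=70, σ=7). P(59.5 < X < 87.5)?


z₁=(59.5-70)/7=-1.5, z₂=(87.5-70)/7=2.5
P = Φ(2.5) - Φ(-1.5) = 0.993790 - 0.066807 = 0.926983 ≈ 0.9270

P(59.5 < X < 87.5) ≈ 0.9270


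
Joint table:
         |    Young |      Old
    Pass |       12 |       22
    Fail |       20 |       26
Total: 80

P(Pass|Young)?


P(Pass|Young) = 12/(12+20) = 12/32 = 3/8

P = 3/8 ≈ 37.50%


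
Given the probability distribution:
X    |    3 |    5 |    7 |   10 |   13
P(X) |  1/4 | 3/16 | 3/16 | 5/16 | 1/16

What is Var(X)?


E[X] = 111/16
E[X²] = 927/16
Var(X) = E[X²] - (E[X])² = 927/16 - 12321/256 = 2511/256

Var(X) = 2511/256 ≈ 9.8086


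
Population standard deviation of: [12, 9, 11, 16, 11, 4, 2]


Mean = 65/7
  (12-65/7)²=361/49
  (9-65/7)²=4/49
  (11-65/7)²=144/49
  (16-65/7)²=2209/49
  (11-65/7)²=144/49
  (4-65/7)²=1369/49
  (2-65/7)²=2601/49
Σ(x-μ)² = 976/7
σ² = (976/7)/7 = 976/49

σ = √(976/49) ≈ 4.4630


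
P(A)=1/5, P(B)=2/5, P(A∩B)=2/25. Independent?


P(A)×P(B) = 2/25
P(A∩B) = 2/25
Equal ✓ → Independent

Yes, independent


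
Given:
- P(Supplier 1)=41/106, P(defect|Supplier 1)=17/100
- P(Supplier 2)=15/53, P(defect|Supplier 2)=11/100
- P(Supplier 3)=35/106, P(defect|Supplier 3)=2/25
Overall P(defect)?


P(B) = Σ P(B|Aᵢ)×P(Aᵢ)
  17/100×41/106 = 697/10600
  11/100×15/53 = 33/1060
  2/25×35/106 = 7/265
Sum = 1307/10600

P(defect) = 1307/10600 ≈ 12.33%


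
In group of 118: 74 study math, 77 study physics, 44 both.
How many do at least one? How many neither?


|A∪B| = 74+77-44 = 107
Neither = 118-107 = 11

At least one: 107; Neither: 11


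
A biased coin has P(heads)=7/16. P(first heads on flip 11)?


Geometric: P(X=11) = (1-p)^(k-1)×p = (9/16)^10×7/16 = 24407490807/17592186044416

P(X=11) = 24407490807/17592186044416 ≈ 0.14%


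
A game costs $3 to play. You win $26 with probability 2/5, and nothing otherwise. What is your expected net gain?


E[gain] = (26-3)×2/5 + (-3)×3/5
= 46/5 - 9/5 = 37/5

Expected net gain = $37/5 ≈ $7.40


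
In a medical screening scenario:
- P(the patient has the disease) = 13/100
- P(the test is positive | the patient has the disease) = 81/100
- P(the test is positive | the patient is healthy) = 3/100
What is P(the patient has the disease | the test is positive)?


Using Bayes' theorem:
P(A|B) = P(B|A)·P(A) / P(B)

P(the test is positive) = 81/100 × 13/100 + 3/100 × 87/100
= 1053/10000 + 261/10000 = 657/5000

P(the patient has the disease|the test is positive) = (1053/10000) / (657/5000) = 117/146

P(the patient has the disease|the test is positive) = 117/146 ≈ 80.14%


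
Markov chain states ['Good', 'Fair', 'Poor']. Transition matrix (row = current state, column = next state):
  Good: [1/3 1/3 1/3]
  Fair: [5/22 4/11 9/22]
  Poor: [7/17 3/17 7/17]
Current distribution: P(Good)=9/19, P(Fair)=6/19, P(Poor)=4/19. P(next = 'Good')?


P(next=Good) = Σᵢ P(now=i)×P(i→Good)
= 9/19×1/3 + 6/19×5/22 + 4/19×7/17
= 3/19 + 15/209 + 28/323 = 1124/3553

P = 1124/3553 ≈ 0.3164


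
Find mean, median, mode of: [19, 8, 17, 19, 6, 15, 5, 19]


Sorted: [5, 6, 8, 15, 17, 19, 19, 19]
Mean = 108/8 = 27/2
Median = 16
Freq: {19: 3, 8: 1, 17: 1, 6: 1, 15: 1, 5: 1}
Mode: [19]

Mean=27/2, Median=16, Mode=19


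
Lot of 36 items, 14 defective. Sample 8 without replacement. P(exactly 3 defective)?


Hypergeometric: C(14,3)×C(22,5)/C(36,8)
= 364×26334/30260340 = 24206/76415

P(X=3) = 24206/76415 ≈ 31.68%


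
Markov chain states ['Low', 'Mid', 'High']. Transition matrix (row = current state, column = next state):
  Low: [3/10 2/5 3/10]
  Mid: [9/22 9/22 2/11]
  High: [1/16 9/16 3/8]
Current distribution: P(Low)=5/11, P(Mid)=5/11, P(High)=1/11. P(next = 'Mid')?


P(next=Mid) = Σᵢ P(now=i)×P(i→Mid)
= 5/11×2/5 + 5/11×9/22 + 1/11×9/16
= 2/11 + 45/242 + 9/176 = 811/1936

P = 811/1936 ≈ 0.4189


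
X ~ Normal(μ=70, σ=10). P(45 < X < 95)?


z₁=(45-70)/10=-2.5, z₂=(95-70)/10=2.5
P = Φ(2.5) - Φ(-2.5) = 0.993790 - 0.006210 = 0.987580 ≈ 0.9876

P(45 < X < 95) ≈ 0.9876


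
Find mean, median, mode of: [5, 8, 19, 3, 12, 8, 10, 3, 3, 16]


Sorted: [3, 3, 3, 5, 8, 8, 10, 12, 16, 19]
Mean = 87/10
Median = 8
Freq: {5: 1, 8: 2, 19: 1, 3: 3, 12: 1, 10: 1, 16: 1}
Mode: [3]

Mean=87/10, Median=8, Mode=3


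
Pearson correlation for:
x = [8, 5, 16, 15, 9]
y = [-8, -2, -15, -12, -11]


n=5, Σx=53, Σy=-48, Σxy=-593, Σx²=651, Σy²=558
r = (5×(-593) - 53×(-48))/√((5×651 - 53²)(5×558 - (-48)²))
= -421/√(446×486) = -421/√216756 ≈ -421/465.5706 ≈ -0.9043

r ≈ -0.9043


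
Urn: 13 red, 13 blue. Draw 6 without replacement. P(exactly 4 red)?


Hypergeometric: C(13,4)×C(13,2)/C(26,6)
= 715×78/230230 = 39/161

P(X=4) = 39/161 ≈ 24.22%


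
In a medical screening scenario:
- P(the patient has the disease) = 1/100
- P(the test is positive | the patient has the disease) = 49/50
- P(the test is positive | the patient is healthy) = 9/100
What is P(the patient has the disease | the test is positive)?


Using Bayes' theorem:
P(A|B) = P(B|A)·P(A) / P(B)

P(the test is positive) = 49/50 × 1/100 + 9/100 × 99/100
= 49/5000 + 891/10000 = 989/10000

P(the patient has the disease|the test is positive) = (49/5000) / (989/10000) = 98/989

P(the patient has the disease|the test is positive) = 98/989 ≈ 9.91%


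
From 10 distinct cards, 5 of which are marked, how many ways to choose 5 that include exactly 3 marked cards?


Choose 3 of the 5 marked cards and 2 of the other 5 cards:
C(5,3)×C(5,2) = 10×10 = 100

100


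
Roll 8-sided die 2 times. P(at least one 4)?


P(no 4)^2 = (7/8)^2 = 49/64
P(≥1) = 1 - 49/64 = 15/64

P = 15/64 ≈ 23.44%


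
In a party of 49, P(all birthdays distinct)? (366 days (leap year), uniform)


P(all different) = Π(366-i)/366 for i=0..48
= (366/366)×(365/366)×...×(318/366)
= 0.034553

P ≈ 0.0346 ≈ 3.46%


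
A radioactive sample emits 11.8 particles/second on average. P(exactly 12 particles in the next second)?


Poisson(λ=11.8): P(X=12) = e^(-λ)×λ^k/k!
= e^(-11.8) × 11.8^12 / 12!
≈ 7.504557915e-06 × 7.28759262511e+12 / 479001600 ≈ 0.114175

P(X=12) ≈ 0.114175 ≈ 11.42%


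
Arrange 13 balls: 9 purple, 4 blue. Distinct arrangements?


13!/(9!×4!) = 715

715


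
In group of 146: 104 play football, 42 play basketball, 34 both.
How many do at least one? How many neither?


|A∪B| = 104+42-34 = 112
Neither = 146-112 = 34

At least one: 112; Neither: 34


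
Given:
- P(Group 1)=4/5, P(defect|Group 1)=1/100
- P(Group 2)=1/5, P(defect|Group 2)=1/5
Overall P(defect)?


P(B) = Σ P(B|Aᵢ)×P(Aᵢ)
  1/100×4/5 = 1/125
  1/5×1/5 = 1/25
Sum = 6/125

P(defect) = 6/125 ≈ 4.80%


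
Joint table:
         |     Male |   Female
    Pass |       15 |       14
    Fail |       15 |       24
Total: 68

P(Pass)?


P(Pass) = (15+14)/68 = 29/68

P(Pass) = 29/68 ≈ 42.65%


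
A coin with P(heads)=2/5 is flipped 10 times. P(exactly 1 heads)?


Binomial: P(X=1) = C(10,1)×p^1×(1-p)^9
= 10 × 2/5 × 19683/1953125 = 78732/1953125

P(X=1) = 78732/1953125 ≈ 4.03%


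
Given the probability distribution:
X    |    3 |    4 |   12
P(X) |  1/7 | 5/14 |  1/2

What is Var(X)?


E[X] = 55/7
E[X²] = 79
Var(X) = E[X²] - (E[X])² = 79 - 3025/49 = 846/49

Var(X) = 846/49 ≈ 17.2653


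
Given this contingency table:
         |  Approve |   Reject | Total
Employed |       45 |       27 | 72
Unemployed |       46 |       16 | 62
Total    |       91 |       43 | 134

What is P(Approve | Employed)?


P(Approve | Employed) = 45/(45+27) = 45/72 = 5/8

P(Approve|Employed) = 5/8 ≈ 62.50%


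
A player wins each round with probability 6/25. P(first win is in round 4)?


Geometric: P(X=4) = (1-p)^(k-1)×p = (19/25)^3×6/25 = 41154/390625

P(X=4) = 41154/390625 ≈ 10.54%


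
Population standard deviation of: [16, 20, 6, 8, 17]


Mean = 67/5
  (16-67/5)²=169/25
  (20-67/5)²=1089/25
  (6-67/5)²=1369/25
  (8-67/5)²=729/25
  (17-67/5)²=324/25
Σ(x-μ)² = 736/5
σ² = (736/5)/5 = 736/25

σ = √(736/25) ≈ 5.4259


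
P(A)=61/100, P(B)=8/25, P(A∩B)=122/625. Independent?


P(A)×P(B) = 122/625
P(A∩B) = 122/625
Equal ✓ → Independent

Yes, independent


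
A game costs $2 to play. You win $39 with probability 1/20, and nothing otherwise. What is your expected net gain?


E[gain] = (39-2)×1/20 + (-2)×19/20
= 37/20 - 19/10 = -1/20

Expected net gain = $-1/20 ≈ $-0.05


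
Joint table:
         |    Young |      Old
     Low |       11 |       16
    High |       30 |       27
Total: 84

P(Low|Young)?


P(Low|Young) = 11/(11+30) = 11/41

P = 11/41 ≈ 26.83%


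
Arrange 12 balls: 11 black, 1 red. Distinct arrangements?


12!/(11!×1!) = 12

12


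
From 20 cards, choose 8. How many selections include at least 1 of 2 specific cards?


Complement: C(20,8) - C(18,8) = 125970 - 43758 = 82212

82212


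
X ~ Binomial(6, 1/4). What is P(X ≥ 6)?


P(X ≥ 6) = Σ P(X=i) for i=6..6
P(X=6) = 1/4096
Sum = 1/4096

P(X ≥ 6) = 1/4096 ≈ 0.02%


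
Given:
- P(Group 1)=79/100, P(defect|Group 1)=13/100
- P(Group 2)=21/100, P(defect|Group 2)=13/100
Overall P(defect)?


P(B) = Σ P(B|Aᵢ)×P(Aᵢ)
  13/100×79/100 = 1027/10000
  13/100×21/100 = 273/10000
Sum = 13/100

P(defect) = 13/100 ≈ 13.00%


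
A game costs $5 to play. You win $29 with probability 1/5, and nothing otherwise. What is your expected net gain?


E[gain] = (29-5)×1/5 + (-5)×4/5
= 24/5 - 4 = 4/5

Expected net gain = $4/5 ≈ $0.80


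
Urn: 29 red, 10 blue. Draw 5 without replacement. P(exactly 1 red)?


Hypergeometric: C(29,1)×C(10,4)/C(39,5)
= 29×210/575757 = 290/27417

P(X=1) = 290/27417 ≈ 1.06%


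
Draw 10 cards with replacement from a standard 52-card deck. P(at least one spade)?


P(not a spade) = 39/52 = 3/4
P(none in 10 draws) = (3/4)^10 = 59049/1048576
P(≥1 spade) = 1 - 59049/1048576 = 989527/1048576

P = 989527/1048576 ≈ 94.37%


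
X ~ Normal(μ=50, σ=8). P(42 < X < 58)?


z₁=(42-50)/8=-1.0, z₂=(58-50)/8=1.0
P = Φ(1.0) - Φ(-1.0) = 0.841345 - 0.158655 = 0.682690 ≈ 0.6827

P(42 < X < 58) ≈ 0.6827


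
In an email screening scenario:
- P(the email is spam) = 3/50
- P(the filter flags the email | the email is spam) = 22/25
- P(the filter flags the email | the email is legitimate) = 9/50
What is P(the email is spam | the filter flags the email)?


Using Bayes' theorem:
P(A|B) = P(B|A)·P(A) / P(B)

P(the filter flags the email) = 22/25 × 3/50 + 9/50 × 47/50
= 33/625 + 423/2500 = 111/500

P(the email is spam|the filter flags the email) = (33/625) / (111/500) = 44/185

P(the email is spam|the filter flags the email) = 44/185 ≈ 23.78%


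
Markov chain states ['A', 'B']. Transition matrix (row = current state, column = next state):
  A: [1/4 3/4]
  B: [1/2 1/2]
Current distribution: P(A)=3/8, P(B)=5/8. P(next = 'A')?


P(next=A) = Σᵢ P(now=i)×P(i→A)
= 3/8×1/4 + 5/8×1/2
= 3/32 + 5/16 = 13/32

P = 13/32 ≈ 0.4062


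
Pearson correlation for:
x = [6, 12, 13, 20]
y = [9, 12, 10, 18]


n=4, Σx=51, Σy=49, Σxy=688, Σx²=749, Σy²=649
r = (4×688 - 51×49)/√((4×749 - 51²)(4×649 - 49²))
= 253/√(395×195) = 253/√77025 ≈ 253/277.5338 ≈ 0.9116

r ≈ 0.9116


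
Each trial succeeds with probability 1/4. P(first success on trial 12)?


Geometric: P(X=12) = (1-p)^(k-1)×p = (3/4)^11×1/4 = 177147/16777216

P(X=12) = 177147/16777216 ≈ 1.06%


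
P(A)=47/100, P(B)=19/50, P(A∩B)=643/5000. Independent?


P(A)×P(B) = 893/5000
P(A∩B) = 643/5000
Not equal → NOT independent

No, not independent


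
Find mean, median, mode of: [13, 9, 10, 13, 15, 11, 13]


Sorted: [9, 10, 11, 13, 13, 13, 15]
Mean = 84/7 = 12
Median = 13
Freq: {13: 3, 9: 1, 10: 1, 15: 1, 11: 1}
Mode: [13]

Mean=12, Median=13, Mode=13


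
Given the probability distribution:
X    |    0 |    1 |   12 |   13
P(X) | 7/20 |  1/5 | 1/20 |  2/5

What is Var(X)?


E[X] = 6
E[X²] = 75
Var(X) = E[X²] - (E[X])² = 75 - 36 = 39

Var(X) = 39 ≈ 39.0000


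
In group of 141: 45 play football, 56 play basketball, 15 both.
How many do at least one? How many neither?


|A∪B| = 45+56-15 = 86
Neither = 141-86 = 55

At least one: 86; Neither: 55


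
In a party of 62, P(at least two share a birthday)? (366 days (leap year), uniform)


P(all different) = Π(366-i)/366 for i=0..61
= 0.004156
P(match) = 1 - 0.004156 = 0.995844

P ≈ 0.9958 ≈ 99.58%


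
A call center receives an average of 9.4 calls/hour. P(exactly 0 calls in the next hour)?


Poisson(λ=9.4): P(X=0) = e^(-λ)×λ^k/k!
= e^(-9.4) × 9.4^0 / 0!
≈ 8.272406556e-05 × 1 / 1 ≈ 0.000083

P(X=0) ≈ 0.000083 ≈ 0.01%


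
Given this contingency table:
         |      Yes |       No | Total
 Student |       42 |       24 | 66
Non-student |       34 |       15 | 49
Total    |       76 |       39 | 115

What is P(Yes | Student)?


P(Yes | Student) = 42/(42+24) = 42/66 = 7/11

P(Yes|Student) = 7/11 ≈ 63.64%


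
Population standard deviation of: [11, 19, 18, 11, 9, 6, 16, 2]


Mean = 92/8 = 23/2
  (11-23/2)²=1/4
  (19-23/2)²=225/4
  (18-23/2)²=169/4
  (11-23/2)²=1/4
  (9-23/2)²=25/4
  (6-23/2)²=121/4
  (16-23/2)²=81/4
  (2-23/2)²=361/4
Σ(x-μ)² = 246
σ² = 246/8 = 123/4

σ = √(123/4) ≈ 5.5453


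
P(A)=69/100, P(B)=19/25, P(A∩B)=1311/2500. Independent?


P(A)×P(B) = 1311/2500
P(A∩B) = 1311/2500
Equal ✓ → Independent

Yes, independent


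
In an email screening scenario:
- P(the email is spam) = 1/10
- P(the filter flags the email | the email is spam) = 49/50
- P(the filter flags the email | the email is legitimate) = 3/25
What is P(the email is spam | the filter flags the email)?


Using Bayes' theorem:
P(A|B) = P(B|A)·P(A) / P(B)

P(the filter flags the email) = 49/50 × 1/10 + 3/25 × 9/10
= 49/500 + 27/250 = 103/500

P(the email is spam|the filter flags the email) = (49/500) / (103/500) = 49/103

P(the email is spam|the filter flags the email) = 49/103 ≈ 47.57%


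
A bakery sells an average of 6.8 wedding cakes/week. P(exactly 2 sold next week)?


Poisson(λ=6.8): P(X=2) = e^(-λ)×λ^k/k!
= e^(-6.8) × 6.8^2 / 2!
≈ 0.001113775148 × 46.24 / 2 ≈ 0.025750

P(X=2) ≈ 0.025750 ≈ 2.58%


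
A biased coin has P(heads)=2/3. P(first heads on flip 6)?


Geometric: P(X=6) = (1-p)^(k-1)×p = (1/3)^5×2/3 = 2/729

P(X=6) = 2/729 ≈ 0.27%


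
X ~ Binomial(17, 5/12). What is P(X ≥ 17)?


P(X ≥ 17) = Σ P(X=i) for i=17..17
P(X=17) = 762939453125/2218611106740436992
Sum = 762939453125/2218611106740436992

P(X ≥ 17) = 762939453125/2218611106740436992 ≈ 0.00%


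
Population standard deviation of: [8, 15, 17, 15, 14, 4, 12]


Mean = 85/7
  (8-85/7)²=841/49
  (15-85/7)²=400/49
  (17-85/7)²=1156/49
  (15-85/7)²=400/49
  (14-85/7)²=169/49
  (4-85/7)²=3249/49
  (12-85/7)²=1/49
Σ(x-μ)² = 888/7
σ² = (888/7)/7 = 888/49

σ = √(888/49) ≈ 4.2570


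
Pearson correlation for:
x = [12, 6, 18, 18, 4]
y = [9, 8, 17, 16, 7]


n=5, Σx=58, Σy=57, Σxy=778, Σx²=844, Σy²=739
r = (5×778 - 58×57)/√((5×844 - 58²)(5×739 - 57²))
= 584/√(856×446) = 584/√381776 ≈ 584/617.8802 ≈ 0.9452

r ≈ 0.9452


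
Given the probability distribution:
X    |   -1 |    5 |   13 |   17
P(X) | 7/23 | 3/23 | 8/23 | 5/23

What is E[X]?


E[X] = Σ x·P(X=x)
= (-1)×(7/23) + (5)×(3/23) + (13)×(8/23) + (17)×(5/23)
= 197/23

E[X] = 197/23


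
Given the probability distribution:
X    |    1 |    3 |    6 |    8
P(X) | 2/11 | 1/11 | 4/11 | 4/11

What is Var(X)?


E[X] = 61/11
E[X²] = 411/11
Var(X) = E[X²] - (E[X])² = 411/11 - 3721/121 = 800/121

Var(X) = 800/121 ≈ 6.6116


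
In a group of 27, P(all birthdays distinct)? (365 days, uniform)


P(all different) = Π(365-i)/365 for i=0..26
= (365/365)×(364/365)×...×(339/365)
= 0.373141

P ≈ 0.3731 ≈ 37.31%


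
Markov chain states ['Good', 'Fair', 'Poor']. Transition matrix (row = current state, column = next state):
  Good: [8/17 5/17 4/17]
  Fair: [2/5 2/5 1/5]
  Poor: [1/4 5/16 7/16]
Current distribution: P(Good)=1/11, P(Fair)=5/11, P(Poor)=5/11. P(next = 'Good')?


P(next=Good) = Σᵢ P(now=i)×P(i→Good)
= 1/11×8/17 + 5/11×2/5 + 5/11×1/4
= 8/187 + 2/11 + 5/44 = 23/68

P = 23/68 ≈ 0.3382


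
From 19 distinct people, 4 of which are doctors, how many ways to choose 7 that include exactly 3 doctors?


Choose 3 of the 4 doctors and 4 of the other 15 people:
C(4,3)×C(15,4) = 4×1365 = 5460

5460


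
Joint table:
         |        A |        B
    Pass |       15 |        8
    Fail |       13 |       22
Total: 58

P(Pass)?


P(Pass) = (15+8)/58 = 23/58

P(Pass) = 23/58 ≈ 39.66%


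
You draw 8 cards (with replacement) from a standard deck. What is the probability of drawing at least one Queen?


P(not a Queen) = 48/52 = 12/13
P(none in 8 draws) = (12/13)^8 = 429981696/815730721
P(≥1 Queen) = 1 - 429981696/815730721 = 385749025/815730721

P = 385749025/815730721 ≈ 47.29%


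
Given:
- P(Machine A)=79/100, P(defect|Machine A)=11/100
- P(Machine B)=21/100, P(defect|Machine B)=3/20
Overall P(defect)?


P(B) = Σ P(B|Aᵢ)×P(Aᵢ)
  11/100×79/100 = 869/10000
  3/20×21/100 = 63/2000
Sum = 74/625

P(defect) = 74/625 ≈ 11.84%


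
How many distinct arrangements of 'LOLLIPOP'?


Letters: 8, freq: {'L': 3, 'O': 2, 'I': 1, 'P': 2}
8!/(3!×2!×1!×2!) = 40320/24 = 1680

1680


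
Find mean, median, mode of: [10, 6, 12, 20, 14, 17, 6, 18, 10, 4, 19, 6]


Sorted: [4, 6, 6, 6, 10, 10, 12, 14, 17, 18, 19, 20]
Mean = 142/12 = 71/6
Median = 11
Freq: {10: 2, 6: 3, 12: 1, 20: 1, 14: 1, 17: 1, 18: 1, 4: 1, 19: 1}
Mode: [6]

Mean=71/6, Median=11, Mode=6


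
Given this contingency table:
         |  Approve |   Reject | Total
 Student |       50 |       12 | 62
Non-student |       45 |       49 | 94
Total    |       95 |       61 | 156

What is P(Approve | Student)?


P(Approve | Student) = 50/(50+12) = 50/62 = 25/31

P(Approve|Student) = 25/31 ≈ 80.65%


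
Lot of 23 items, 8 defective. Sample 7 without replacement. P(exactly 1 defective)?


Hypergeometric: C(8,1)×C(15,6)/C(23,7)
= 8×5005/245157 = 3640/22287

P(X=1) = 3640/22287 ≈ 16.33%


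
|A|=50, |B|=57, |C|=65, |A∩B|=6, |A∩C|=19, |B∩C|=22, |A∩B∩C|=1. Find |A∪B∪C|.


|A∪B∪C| = 50+57+65-6-19-22+1 = 126

|A∪B∪C| = 126


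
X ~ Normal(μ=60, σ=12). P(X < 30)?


z = (30-60)/12 = -2.5
P(Z < -2.5) = 0.0062

P(X < 30) ≈ 0.0062


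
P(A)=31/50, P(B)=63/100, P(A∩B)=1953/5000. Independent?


P(A)×P(B) = 1953/5000
P(A∩B) = 1953/5000
Equal ✓ → Independent

Yes, independent


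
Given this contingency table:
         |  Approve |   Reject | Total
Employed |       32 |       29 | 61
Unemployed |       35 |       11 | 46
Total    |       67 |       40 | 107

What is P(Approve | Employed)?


P(Approve | Employed) = 32/(32+29) = 32/61

P(Approve|Employed) = 32/61 ≈ 52.46%


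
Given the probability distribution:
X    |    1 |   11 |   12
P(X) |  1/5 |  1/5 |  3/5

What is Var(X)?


E[X] = 48/5
E[X²] = 554/5
Var(X) = E[X²] - (E[X])² = 554/5 - 2304/25 = 466/25

Var(X) = 466/25 ≈ 18.6400


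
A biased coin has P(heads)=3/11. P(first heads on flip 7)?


Geometric: P(X=7) = (1-p)^(k-1)×p = (8/11)^6×3/11 = 786432/19487171

P(X=7) = 786432/19487171 ≈ 4.04%


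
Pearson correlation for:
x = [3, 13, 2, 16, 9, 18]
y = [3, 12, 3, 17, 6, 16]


n=6, Σx=61, Σy=57, Σxy=785, Σx²=843, Σy²=743
r = (6×785 - 61×57)/√((6×843 - 61²)(6×743 - 57²))
= 1233/√(1337×1209) = 1233/√1616433 ≈ 1233/1271.3902 ≈ 0.9698

r ≈ 0.9698


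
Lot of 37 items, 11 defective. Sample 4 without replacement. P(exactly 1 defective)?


Hypergeometric: C(11,1)×C(26,3)/C(37,4)
= 11×2600/66045 = 5720/13209

P(X=1) = 5720/13209 ≈ 43.30%


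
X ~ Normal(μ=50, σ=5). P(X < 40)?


z = (40-50)/5 = -2.0
P(Z < -2.0) = 0.0228

P(X < 40) ≈ 0.0228


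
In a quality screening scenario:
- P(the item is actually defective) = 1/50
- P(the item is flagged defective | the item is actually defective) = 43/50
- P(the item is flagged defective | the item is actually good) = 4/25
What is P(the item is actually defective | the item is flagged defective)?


Using Bayes' theorem:
P(A|B) = P(B|A)·P(A) / P(B)

P(the item is flagged defective) = 43/50 × 1/50 + 4/25 × 49/50
= 43/2500 + 98/625 = 87/500

P(the item is actually defective|the item is flagged defective) = (43/2500) / (87/500) = 43/435

P(the item is actually defective|the item is flagged defective) = 43/435 ≈ 9.89%


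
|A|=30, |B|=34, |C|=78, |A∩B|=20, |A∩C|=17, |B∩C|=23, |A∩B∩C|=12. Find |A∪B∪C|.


|A∪B∪C| = 30+34+78-20-17-23+12 = 94

|A∪B∪C| = 94


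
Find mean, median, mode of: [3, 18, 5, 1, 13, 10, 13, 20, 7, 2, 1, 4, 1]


Sorted: [1, 1, 1, 2, 3, 4, 5, 7, 10, 13, 13, 18, 20]
Mean = 98/13
Median = 5
Freq: {3: 1, 18: 1, 5: 1, 1: 3, 13: 2, 10: 1, 20: 1, 7: 1, 2: 1, 4: 1}
Mode: [1]

Mean=98/13, Median=5, Mode=1


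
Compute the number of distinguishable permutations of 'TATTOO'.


Letters: 6, freq: {'T': 3, 'A': 1, 'O': 2}
6!/(3!×1!×2!) = 720/12 = 60

60


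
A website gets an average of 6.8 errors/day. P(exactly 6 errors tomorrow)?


Poisson(λ=6.8): P(X=6) = e^(-λ)×λ^k/k!
= e^(-6.8) × 6.8^6 / 6!
≈ 0.001113775148 × 98867.482624 / 720 ≈ 0.152939

P(X=6) ≈ 0.152939 ≈ 15.29%


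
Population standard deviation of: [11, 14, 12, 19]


Mean = 56/4 = 14
  (11-14)²=9
  (14-14)²=0
  (12-14)²=4
  (19-14)²=25
Σ(x-μ)² = 38
σ² = 38/4 = 19/2

σ = √(19/2) ≈ 3.0822


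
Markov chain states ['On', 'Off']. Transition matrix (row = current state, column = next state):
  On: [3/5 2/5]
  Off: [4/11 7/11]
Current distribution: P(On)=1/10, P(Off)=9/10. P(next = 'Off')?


P(next=Off) = Σᵢ P(now=i)×P(i→Off)
= 1/10×2/5 + 9/10×7/11
= 1/25 + 63/110 = 337/550

P = 337/550 ≈ 0.6127


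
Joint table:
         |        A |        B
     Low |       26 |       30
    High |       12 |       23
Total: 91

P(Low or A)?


P(Low∨A) = P(Low) + P(A) - P(Low∧A)
= (56 + 38 - 26)/91 = 68/91

P = 68/91 ≈ 74.73%


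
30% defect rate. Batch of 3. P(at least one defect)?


P(all good) = (7/10)^3 = 343/1000
P(≥1 defect) = 657/1000

P = 657/1000 ≈ 65.70%


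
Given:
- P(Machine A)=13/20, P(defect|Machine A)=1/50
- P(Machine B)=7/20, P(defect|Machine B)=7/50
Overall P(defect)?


P(B) = Σ P(B|Aᵢ)×P(Aᵢ)
  1/50×13/20 = 13/1000
  7/50×7/20 = 49/1000
Sum = 31/500

P(defect) = 31/500 ≈ 6.20%


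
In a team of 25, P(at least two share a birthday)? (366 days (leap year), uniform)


P(all different) = Π(366-i)/366 for i=0..24
= 0.432316
P(match) = 1 - 0.432316 = 0.567684

P ≈ 0.5677 ≈ 56.77%


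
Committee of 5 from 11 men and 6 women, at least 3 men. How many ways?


Count by #men:
  3M,2W: C(11,3)×C(6,2)=2475
  4M,1W: C(11,4)×C(6,1)=1980
  5M,0W: C(11,5)×C(6,0)=462
Total = 4917

4917


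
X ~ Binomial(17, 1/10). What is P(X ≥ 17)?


P(X ≥ 17) = Σ P(X=i) for i=17..17
P(X=17) = 1/100000000000000000
Sum = 1/100000000000000000

P(X ≥ 17) = 1/100000000000000000 ≈ 0.00%


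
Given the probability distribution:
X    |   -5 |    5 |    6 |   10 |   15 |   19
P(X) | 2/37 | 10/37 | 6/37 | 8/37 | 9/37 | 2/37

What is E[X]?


E[X] = Σ x·P(X=x)
= (-5)×(2/37) + (5)×(10/37) + (6)×(6/37) + (10)×(8/37) + (15)×(9/37) + (19)×(2/37)
= 329/37

E[X] = 329/37


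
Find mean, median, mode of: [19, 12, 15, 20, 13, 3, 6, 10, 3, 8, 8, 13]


Sorted: [3, 3, 6, 8, 8, 10, 12, 13, 13, 15, 19, 20]
Mean = 130/12 = 65/6
Median = 11
Freq: {19: 1, 12: 1, 15: 1, 20: 1, 13: 2, 3: 2, 6: 1, 10: 1, 8: 2}
Mode: [3, 8, 13]

Mean=65/6, Median=11, Mode=[3, 8, 13]


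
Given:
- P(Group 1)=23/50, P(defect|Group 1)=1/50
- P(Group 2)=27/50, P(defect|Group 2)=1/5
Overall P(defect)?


P(B) = Σ P(B|Aᵢ)×P(Aᵢ)
  1/50×23/50 = 23/2500
  1/5×27/50 = 27/250
Sum = 293/2500

P(defect) = 293/2500 ≈ 11.72%


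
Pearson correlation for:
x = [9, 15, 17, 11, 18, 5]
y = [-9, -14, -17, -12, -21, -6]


n=6, Σx=75, Σy=-79, Σxy=-1120, Σx²=1065, Σy²=1187
r = (6×(-1120) - 75×(-79))/√((6×1065 - 75²)(6×1187 - (-79)²))
= -795/√(765×881) = -795/√673965 ≈ -795/820.9537 ≈ -0.9684

r ≈ -0.9684


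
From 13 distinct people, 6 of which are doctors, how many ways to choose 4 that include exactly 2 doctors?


Choose 2 of the 6 doctors and 2 of the other 7 people:
C(6,2)×C(7,2) = 15×21 = 315

315


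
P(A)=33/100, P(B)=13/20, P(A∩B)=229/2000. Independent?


P(A)×P(B) = 429/2000
P(A∩B) = 229/2000
Not equal → NOT independent

No, not independent


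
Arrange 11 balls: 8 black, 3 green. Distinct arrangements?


11!/(8!×3!) = 165

165


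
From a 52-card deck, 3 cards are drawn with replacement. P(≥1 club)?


P(not a club) = 39/52 = 3/4
P(none in 3 draws) = (3/4)^3 = 27/64
P(≥1 club) = 1 - 27/64 = 37/64

P = 37/64 ≈ 57.81%


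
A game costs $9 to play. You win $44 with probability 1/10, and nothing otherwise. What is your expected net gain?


E[gain] = (44-9)×1/10 + (-9)×9/10
= 7/2 - 81/10 = -23/5

Expected net gain = $-23/5 ≈ $-4.60


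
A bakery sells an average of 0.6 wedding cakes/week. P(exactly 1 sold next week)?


Poisson(λ=0.6): P(X=1) = e^(-λ)×λ^k/k!
= e^(-0.6) × 0.6^1 / 1!
≈ 0.5488116361 × 0.6 / 1 ≈ 0.329287

P(X=1) ≈ 0.329287 ≈ 32.93%


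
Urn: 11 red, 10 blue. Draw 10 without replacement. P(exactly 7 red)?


Hypergeometric: C(11,7)×C(10,3)/C(21,10)
= 330×120/352716 = 3300/29393

P(X=7) = 3300/29393 ≈ 11.23%


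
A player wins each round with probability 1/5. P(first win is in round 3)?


Geometric: P(X=3) = (1-p)^(k-1)×p = (4/5)^2×1/5 = 16/125

P(X=3) = 16/125 ≈ 12.80%


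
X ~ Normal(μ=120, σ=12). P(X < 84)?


z = (84-120)/12 = -3.0
P(Z < -3.0) = 0.0013

P(X < 84) ≈ 0.0013


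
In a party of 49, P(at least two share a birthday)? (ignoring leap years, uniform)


P(all different) = Π(365-i)/365 for i=0..48
= 0.034220
P(match) = 1 - 0.034220 = 0.965780

P ≈ 0.9658 ≈ 96.58%


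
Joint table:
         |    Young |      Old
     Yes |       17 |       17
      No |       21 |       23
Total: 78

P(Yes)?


P(Yes) = (17+17)/78 = 34/78 = 17/39

P(Yes) = 17/39 ≈ 43.59%


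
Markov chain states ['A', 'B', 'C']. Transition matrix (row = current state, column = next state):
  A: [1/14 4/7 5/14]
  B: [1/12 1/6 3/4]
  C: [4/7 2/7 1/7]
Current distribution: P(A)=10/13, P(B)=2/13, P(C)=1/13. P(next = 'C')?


P(next=C) = Σᵢ P(now=i)×P(i→C)
= 10/13×5/14 + 2/13×3/4 + 1/13×1/7
= 25/91 + 3/26 + 1/91 = 73/182

P = 73/182 ≈ 0.4011


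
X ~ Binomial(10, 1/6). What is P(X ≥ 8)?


P(X ≥ 8) = Σ P(X=i) for i=8..10
P(X=8) = 125/6718464
P(X=9) = 25/30233088
P(X=10) = 1/60466176
Sum = 49/2519424

P(X ≥ 8) = 49/2519424 ≈ 0.00%


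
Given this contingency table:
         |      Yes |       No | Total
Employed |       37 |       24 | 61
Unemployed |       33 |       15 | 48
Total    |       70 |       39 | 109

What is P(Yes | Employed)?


P(Yes | Employed) = 37/(37+24) = 37/61

P(Yes|Employed) = 37/61 ≈ 60.66%


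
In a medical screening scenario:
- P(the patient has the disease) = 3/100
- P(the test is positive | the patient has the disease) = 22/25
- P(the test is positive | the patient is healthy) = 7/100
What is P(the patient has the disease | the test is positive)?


Using Bayes' theorem:
P(A|B) = P(B|A)·P(A) / P(B)

P(the test is positive) = 22/25 × 3/100 + 7/100 × 97/100
= 33/1250 + 679/10000 = 943/10000

P(the patient has the disease|the test is positive) = (33/1250) / (943/10000) = 264/943

P(the patient has the disease|the test is positive) = 264/943 ≈ 28.00%
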